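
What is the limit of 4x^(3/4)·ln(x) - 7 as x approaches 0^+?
The product is a 0·∞ indeterminate form at x → 0⁺.
Rewrite the product as 4·ln(x) / x^(-3/4) and apply L'Hôpital, or use the standard hierarchy x^(-3/4) ≫ |ln x| as x → 0⁺.
The indeterminate product → 0, so the limit = -7.

Final answer: -7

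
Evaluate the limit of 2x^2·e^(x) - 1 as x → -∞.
The product is a 0·∞ indeterminate form at x → -∞.
Rewrite the product as 2x^2 / e^(-x) (an ∞/∞ form) and apply L'Hôpital, or use the standard hierarchy e^(|x|) ≫ |x^2| as x → -∞.
The indeterminate product → 0, so the limit = -1.

Final answer: -1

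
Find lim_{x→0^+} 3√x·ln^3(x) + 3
The product is a 0·∞ indeterminate form at x → 0⁺.
Rewrite the product as 3·ln^3(x) / x^(-1/2) and apply L'Hôpital, or use the standard hierarchy x^(-1/2) ≫ |ln x|^3 as x → 0⁺.
The indeterminate product → 0, so the limit = 3.

Final answer: 3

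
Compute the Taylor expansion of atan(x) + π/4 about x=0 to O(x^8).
-x^7/7 + x^5/5 - x^3/3 + x + π/4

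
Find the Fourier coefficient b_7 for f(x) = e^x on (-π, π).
b_7 = (1/π) ∫_{-π}^{π} f(x)·sin(7x) dx.
Evaluate the integral (use parity and integration by parts as needed): b_7 = (-7 + 7·e^(2·π))·e^(-π)/(50·π).

Final answer: (-7 + 7·e^(2·π))·e^(-π)/(50·π)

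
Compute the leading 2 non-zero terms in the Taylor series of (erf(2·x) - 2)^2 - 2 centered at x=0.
-16·x/√(π) + 2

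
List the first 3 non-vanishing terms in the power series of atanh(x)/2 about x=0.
x^5/10 + x^3/6 + x/2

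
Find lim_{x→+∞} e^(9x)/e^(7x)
This is an ∞/∞ indeterminate form as x → +∞.
Rewrite e^(9x)/e^(7x) = e^((9−7)x) = e^(2x); the exponent coefficient is 2 > 0 so e^(2x) → ∞.
Limit = ∞.

Final answer: ∞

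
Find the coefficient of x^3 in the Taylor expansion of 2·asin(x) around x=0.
Expand to order 3: 2·asin(x) = x^3/3 + 2·x + O(x^4).
The coefficient of x^3 is 1/3.

Final answer: 1/3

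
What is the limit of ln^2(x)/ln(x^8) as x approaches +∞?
This is an ∞/∞ indeterminate form as x → +∞.
Write ln(x^8) = 8·ln(x), reducing the quotient to ln(x)/8 → ∞.
Limit = ∞.

Final answer: ∞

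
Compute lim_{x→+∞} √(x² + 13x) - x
As x → +∞: multiply by the conjugate to get (13x)/(√(x²+13x)+x); the denominator ~ 2x, so the limit is 13/2.
Limit = 13/2.

Final answer: 13/2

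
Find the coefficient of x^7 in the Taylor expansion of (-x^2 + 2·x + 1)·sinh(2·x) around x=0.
Expand to order 7: (-x^2 + 2·x + 1)·sinh(2·x) = -76·x^7/315 + 8·x^6/15 - 16·x^5/15 + 8·x^4/3 - 2·x^3/3 + 4·x^2 + 2·x + O(x^8).
The coefficient of x^7 is -76/315.

Final answer: -76/315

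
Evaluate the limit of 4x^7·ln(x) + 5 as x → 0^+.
The product is a 0·∞ indeterminate form at x → 0⁺.
Rewrite the product as 4·ln(x) / x^(-7) and apply L'Hôpital, or use the standard hierarchy x^(-7) ≫ |ln x| as x → 0⁺.
The indeterminate product → 0, so the limit = 5.

Final answer: 5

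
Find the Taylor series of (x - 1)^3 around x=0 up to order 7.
x^3 - 3·x^2 + 3·x - 1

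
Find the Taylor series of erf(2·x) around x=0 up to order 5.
32·x^5/(5·√(π)) - 16·x^3/(3·√(π)) + 4·x/√(π)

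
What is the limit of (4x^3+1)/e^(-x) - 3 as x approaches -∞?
The quotient is an ∞/∞ indeterminate form as x → -∞.
Compare growth rates of the dominant terms (exponentials ≫ polynomials ≫ logarithms), or apply L'Hôpital's rule; the quotient → 0.
Adding the constant: 0 - 3 = -3. Limit = -3.

Final answer: -3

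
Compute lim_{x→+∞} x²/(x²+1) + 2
Evaluate the dominant behaviour as x → +∞; each term tends to a finite value or vanishes.
Limit = 3.

Final answer: 3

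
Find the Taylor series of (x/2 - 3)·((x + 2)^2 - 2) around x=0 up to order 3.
x^3/2 - x^2 - 11·x - 6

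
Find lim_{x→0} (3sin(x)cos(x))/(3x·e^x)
Both numerator and denominator → 0 as x → 0; this is a 0/0 indeterminate form.
Expand each to leading order near x = 0: numerator ~ 3·x, denominator ~ 3·x.
The limit of the ratio is 1.

Final answer: 1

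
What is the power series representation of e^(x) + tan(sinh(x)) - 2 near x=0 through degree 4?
x^4/24 + 2·x^3/3 + x^2/2 + 2·x - 1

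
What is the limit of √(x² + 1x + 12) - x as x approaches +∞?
As x → +∞: multiply by the conjugate to get (1x+12)/(√(x²+1x+12)+x); the denominator ~ 2x, so the limit is 1/2.
Limit = 1/2.

Final answer: 1/2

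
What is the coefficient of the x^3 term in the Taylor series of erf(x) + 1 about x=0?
Expand to order 3: erf(x) + 1 = -2·x^3/(3·√(π)) + 2·x/√(π) + 1 + O(x^4).
The coefficient of x^3 is -2/(3·√(π)).

Final answer: -2/(3·√(π))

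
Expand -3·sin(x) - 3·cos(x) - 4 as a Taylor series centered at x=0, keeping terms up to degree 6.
x^6/240 - x^5/40 - x^4/8 + x^3/2 + 3·x^2/2 - 3·x - 7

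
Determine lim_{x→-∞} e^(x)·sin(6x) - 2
Evaluate the dominant behaviour as x → -∞; each term tends to a finite value or vanishes.
Limit = -2.

Final answer: -2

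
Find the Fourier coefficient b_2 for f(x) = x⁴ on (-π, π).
b_2 = (1/π) ∫_{-π}^{π} f(x)·sin(2x) dx.
Evaluate the integral (use parity and integration by parts as needed): b_2 = 0.

Final answer: 0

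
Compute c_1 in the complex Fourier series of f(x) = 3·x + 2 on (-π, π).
Compute the real Fourier coefficients first: a_1 = 0, b_1 = 6.
Then c_1 = (a_1 − i·b_1)/2 = -3·i.

Final answer: -3·i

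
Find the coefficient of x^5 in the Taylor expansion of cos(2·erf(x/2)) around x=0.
Expand to order 5: cos(2·erf(x/2)) = x^4·(2/(3·π^2) + 1/(3·π)) - 2·x^2/π + 1 + O(x^6).
The coefficient of x^5 is 0.

Final answer: 0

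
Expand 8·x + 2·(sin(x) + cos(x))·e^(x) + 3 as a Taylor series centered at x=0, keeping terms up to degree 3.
2·x^2 + 12·x + 5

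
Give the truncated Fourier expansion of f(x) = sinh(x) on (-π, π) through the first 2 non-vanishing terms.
sin(x)·sinh(π)/π - 4·sin(2·x)·sinh(π)/(5·π)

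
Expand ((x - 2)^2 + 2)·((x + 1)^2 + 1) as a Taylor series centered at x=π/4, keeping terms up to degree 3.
-π^3/32 + π^4/256 + π + 12 + (-3·π^2/8 + π^3/16 + 4)·(x - π/4) + (-3·π/2 + 3·π^2/8)·(x - π/4)^2 + (-2 + π)·(x - π/4)^3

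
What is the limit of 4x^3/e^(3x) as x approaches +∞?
This is an ∞/∞ indeterminate form as x → +∞.
The exponential denominator e^(3x) dominates the polynomial numerator (e^x ≫ x^3 as x → ∞), so the quotient → 0.
Limit = 0.

Final answer: 0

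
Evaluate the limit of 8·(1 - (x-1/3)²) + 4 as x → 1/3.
Direct substitution at x = 1/3 gives 12.

Final answer: 12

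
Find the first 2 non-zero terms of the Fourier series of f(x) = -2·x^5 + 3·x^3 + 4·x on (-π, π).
(-508 - 4·π^4 + 86·π^2)·sin(x) + (-13·π^2 + 31/2 + 2·π^4)·sin(2·x)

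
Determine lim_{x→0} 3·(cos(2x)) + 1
Direct substitution at x = 0 gives 4.

Final answer: 4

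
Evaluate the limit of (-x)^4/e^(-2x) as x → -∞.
This is an ∞/∞ indeterminate form as x → -∞.
Compare growth rates of the dominant terms (exponentials ≫ polynomials ≫ logarithms), or apply L'Hôpital's rule; the quotient → 0.
Limit = 0.

Final answer: 0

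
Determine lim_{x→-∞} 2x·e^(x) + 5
The product is a 0·∞ indeterminate form at x → -∞.
Rewrite the product as 2x / e^(-x) (an ∞/∞ form) and apply L'Hôpital, or use the standard hierarchy e^(|x|) ≫ |x| as x → -∞.
The indeterminate product → 0, so the limit = 5.

Final answer: 5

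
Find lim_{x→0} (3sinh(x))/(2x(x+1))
Both numerator and denominator → 0 as x → 0; this is a 0/0 indeterminate form.
Expand each to leading order near x = 0: numerator ~ 3·x, denominator ~ 2·x.
The limit of the ratio is 3/2.

Final answer: 3/2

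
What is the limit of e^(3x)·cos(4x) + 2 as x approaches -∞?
Evaluate the dominant behaviour as x → -∞; each term tends to a finite value or vanishes.
Limit = 2.

Final answer: 2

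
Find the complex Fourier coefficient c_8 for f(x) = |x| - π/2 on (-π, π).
Compute the real Fourier coefficients first: a_8 = 0, b_8 = 0.
Then c_8 = (a_8 − i·b_8)/2 = 0.

Final answer: 0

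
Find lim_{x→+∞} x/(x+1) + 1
Evaluate the dominant behaviour as x → +∞; each term tends to a finite value or vanishes.
Limit = 2.

Final answer: 2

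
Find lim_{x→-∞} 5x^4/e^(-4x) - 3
The quotient is an ∞/∞ indeterminate form as x → -∞.
Compare growth rates of the dominant terms (exponentials ≫ polynomials ≫ logarithms), or apply L'Hôpital's rule; the quotient → 0.
Adding the constant: 0 - 3 = -3. Limit = -3.

Final answer: -3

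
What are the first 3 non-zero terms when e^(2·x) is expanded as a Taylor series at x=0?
2·x^2 + 2·x + 1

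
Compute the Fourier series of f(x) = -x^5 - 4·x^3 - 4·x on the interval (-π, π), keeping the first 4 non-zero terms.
(-200 - 2·π^4 + 32·π^2)·sin(x) + (-π^2 + 11/2 + π^4)·sin(2·x) + (-2·π^4/3 - 32·π^2/27 - 152/81)·sin(3·x) + (95/64 + 11·π^2/8 + π^4/2)·sin(4·x)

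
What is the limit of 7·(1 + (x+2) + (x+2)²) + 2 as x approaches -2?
Direct substitution at x = -2 gives 9.

Final answer: 9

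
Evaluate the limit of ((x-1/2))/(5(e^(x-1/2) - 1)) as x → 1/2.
Both numerator and denominator → 0 as x → 1/2; this is a 0/0 indeterminate form.
Expand each to leading order near x = 1/2: numerator ~ (x - 1/2), denominator ~ 5·(x - 1/2).
The limit of the ratio is 1/5.

Final answer: 1/5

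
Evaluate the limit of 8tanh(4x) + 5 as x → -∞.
Evaluate the dominant behaviour as x → -∞; each term tends to a finite value or vanishes.
Limit = -3.

Final answer: -3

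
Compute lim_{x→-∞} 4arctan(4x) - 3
Evaluate the dominant behaviour as x → -∞; each term tends to a finite value or vanishes.
Limit = -2·π - 3.

Final answer: -2·π - 3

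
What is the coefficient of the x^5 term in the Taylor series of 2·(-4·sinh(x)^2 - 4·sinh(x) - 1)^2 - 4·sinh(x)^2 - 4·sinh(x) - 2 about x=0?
321/10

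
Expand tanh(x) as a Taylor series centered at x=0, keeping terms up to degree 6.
2·x^5/15 - x^3/3 + x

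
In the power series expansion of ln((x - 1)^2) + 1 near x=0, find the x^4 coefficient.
Expand to order 4: ln((x - 1)^2) + 1 = -x^4/2 - 2·x^3/3 - x^2 - 2·x + 1 + O(x^5).
The coefficient of x^4 is -1/2.

Final answer: -1/2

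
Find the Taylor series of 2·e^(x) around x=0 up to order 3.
x^3/3 + x^2 + 2·x + 2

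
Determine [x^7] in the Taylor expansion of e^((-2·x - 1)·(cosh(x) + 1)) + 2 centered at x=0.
Expand to order 7: e^((-2·x - 1)·(cosh(x) + 1)) + 2 = -3883·x^7·e^(-2)/420 + 505·x^6·e^(-2)/48 - 667·x^5·e^(-2)/60 + 43·x^4·e^(-2)/4 - 29·x^3·e^(-2)/3 + 15·x^2·e^(-2)/2 - 4·x·e^(-2) + e^(-2) + 2 + O(x^8).
The coefficient of x^7 is -3883·e^(-2)/420.

Final answer: -3883·e^(-2)/420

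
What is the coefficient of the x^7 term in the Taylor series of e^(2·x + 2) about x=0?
Expand to order 7: e^(2·x + 2) = 8·x^7·e^(2)/315 + 4·x^6·e^(2)/45 + 4·x^5·e^(2)/15 + 2·x^4·e^(2)/3 + 4·x^3·e^(2)/3 + 2·x^2·e^(2) + 2·x·e^(2) + e^(2) + O(x^8).
The coefficient of x^7 is 8·e^(2)/315.

Final answer: 8·e^(2)/315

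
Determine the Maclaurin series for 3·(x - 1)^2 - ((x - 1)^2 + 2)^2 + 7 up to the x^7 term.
-x^4 + 4·x^3 - 7·x^2 + 6·x + 1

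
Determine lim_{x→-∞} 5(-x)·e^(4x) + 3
The product is a 0·∞ indeterminate form at x → -∞.
Rewrite the product as 5(-x) / e^(-4x) (an ∞/∞ form) and apply L'Hôpital, or use the standard hierarchy e^(4|x|) ≫ |(-x)| as x → -∞.
The indeterminate product → 0, so the limit = 3.

Final answer: 3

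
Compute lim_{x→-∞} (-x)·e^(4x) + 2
The product is a 0·∞ indeterminate form at x → -∞.
Rewrite the product as (-x) / e^(-4x) (an ∞/∞ form) and apply L'Hôpital, or use the standard hierarchy e^(4|x|) ≫ |(-x)| as x → -∞.
The indeterminate product → 0, so the limit = 2.

Final answer: 2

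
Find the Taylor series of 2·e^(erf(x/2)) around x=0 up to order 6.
x^6·(-1/(36·π^2) + 1/(360·π^3) + 7/(360·π)) + x^5·(-1/(12·π^(3/2)) + 1/(60·π^(5/2)) + 1/(80·√(π))) + x^4·(-1/(6·π) + 1/(12·π^2)) + x^3·(-1/(6·√(π)) + 1/(3·π^(3/2))) + x^2/π + 2·x/√(π) + 2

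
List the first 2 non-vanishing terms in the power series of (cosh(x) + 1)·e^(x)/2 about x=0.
x + 1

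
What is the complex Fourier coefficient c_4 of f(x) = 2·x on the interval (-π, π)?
Compute the real Fourier coefficients first: a_4 = 0, b_4 = -1.
Then c_4 = (a_4 − i·b_4)/2 = i/2.

Final answer: i/2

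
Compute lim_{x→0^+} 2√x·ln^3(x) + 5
The product is a 0·∞ indeterminate form at x → 0⁺.
Rewrite the product as 2·ln^3(x) / x^(-1/2) and apply L'Hôpital, or use the standard hierarchy x^(-1/2) ≫ |ln x|^3 as x → 0⁺.
The indeterminate product → 0, so the limit = 5.

Final answer: 5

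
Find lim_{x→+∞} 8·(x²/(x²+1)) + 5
Evaluate the dominant behaviour as x → +∞; each term tends to a finite value or vanishes.
Limit = 13.

Final answer: 13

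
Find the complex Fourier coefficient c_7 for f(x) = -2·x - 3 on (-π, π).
Compute the real Fourier coefficients first: a_7 = 0, b_7 = -4/7.
Then c_7 = (a_7 − i·b_7)/2 = 2·i/7.

Final answer: 2·i/7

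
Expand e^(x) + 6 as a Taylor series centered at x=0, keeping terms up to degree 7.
x^7/5040 + x^6/720 + x^5/120 + x^4/24 + x^3/6 + x^2/2 + x + 7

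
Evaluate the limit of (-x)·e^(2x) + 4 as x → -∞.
The product is a 0·∞ indeterminate form at x → -∞.
Rewrite the product as (-x) / e^(-2x) (an ∞/∞ form) and apply L'Hôpital, or use the standard hierarchy e^(2|x|) ≫ |(-x)| as x → -∞.
The indeterminate product → 0, so the limit = 4.

Final answer: 4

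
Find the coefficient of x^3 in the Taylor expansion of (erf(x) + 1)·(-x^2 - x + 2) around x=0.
Expand to order 3: (erf(x) + 1)·(-x^2 - x + 2) = -10·x^3/(3·√(π)) + x^2·(-2/√(π) - 1) + x·(-1 + 4/√(π)) + 2 + O(x^4).
The coefficient of x^3 is -10/(3·√(π)).

Final answer: -10/(3·√(π))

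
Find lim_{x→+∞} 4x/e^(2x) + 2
The quotient is an ∞/∞ indeterminate form as x → +∞.
The exponential denominator e^(2x) dominates the polynomial numerator (e^x ≫ x as x → ∞), so the quotient → 0.
Adding the constant: 0 + 2 = 2. Limit = 2.

Final answer: 2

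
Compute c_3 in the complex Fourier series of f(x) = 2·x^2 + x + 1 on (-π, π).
Compute the real Fourier coefficients first: a_3 = -8/9, b_3 = 2/3.
Then c_3 = (a_3 − i·b_3)/2 = -4/9 - i/3.

Final answer: -4/9 - i/3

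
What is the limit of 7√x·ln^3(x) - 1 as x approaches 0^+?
The product is a 0·∞ indeterminate form at x → 0⁺.
Rewrite the product as 7·ln^3(x) / x^(-1/2) and apply L'Hôpital, or use the standard hierarchy x^(-1/2) ≫ |ln x|^3 as x → 0⁺.
The indeterminate product → 0, so the limit = -1.

Final answer: -1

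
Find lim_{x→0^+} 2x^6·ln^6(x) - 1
The product is a 0·∞ indeterminate form at x → 0⁺.
Rewrite the product as 2·ln^6(x) / x^(-6) and apply L'Hôpital, or use the standard hierarchy x^(-6) ≫ |ln x|^6 as x → 0⁺.
The indeterminate product → 0, so the limit = -1.

Final answer: -1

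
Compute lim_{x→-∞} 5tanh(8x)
Evaluate the dominant behaviour as x → -∞; each term tends to a finite value or vanishes.
Limit = -5.

Final answer: -5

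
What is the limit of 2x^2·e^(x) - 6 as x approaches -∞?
The product is a 0·∞ indeterminate form at x → -∞.
Rewrite the product as 2x^2 / e^(-x) (an ∞/∞ form) and apply L'Hôpital, or use the standard hierarchy e^(|x|) ≫ |x^2| as x → -∞.
The indeterminate product → 0, so the limit = -6.

Final answer: -6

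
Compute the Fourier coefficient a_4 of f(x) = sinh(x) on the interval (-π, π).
a_4 = (1/π) ∫_{-π}^{π} f(x)·cos(4x) dx.
Evaluate the integral (use parity and integration by parts as needed): a_4 = 0.

Final answer: 0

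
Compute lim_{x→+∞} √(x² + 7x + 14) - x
This is an ∞ − ∞ indeterminate form.
Multiply and divide by the conjugate √(x²+7x + 14) + x; the x² terms cancel, leaving (7x + 14)/(√(x²+7x + 14)+x) → 7/2.
Limit = 7/2.

Final answer: 7/2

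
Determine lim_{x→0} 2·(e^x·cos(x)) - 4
Direct substitution at x = 0 gives -2.

Final answer: -2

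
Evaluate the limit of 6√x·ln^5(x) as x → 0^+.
This is a 0·∞ indeterminate form at x → 0⁺.
Rewrite the product as 6·ln^5(x) / x^(-1/2) and apply L'Hôpital, or use the standard hierarchy x^(-1/2) ≫ |ln x|^5 as x → 0⁺.
The indeterminate product → 0, so the limit = 0.

Final answer: 0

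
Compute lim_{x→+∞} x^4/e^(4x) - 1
The quotient is an ∞/∞ indeterminate form as x → +∞.
The exponential denominator e^(4x) dominates the polynomial numerator (e^x ≫ x^4 as x → ∞), so the quotient → 0.
Adding the constant: 0 - 1 = -1. Limit = -1.

Final answer: -1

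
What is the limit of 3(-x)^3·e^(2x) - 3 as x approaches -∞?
The product is a 0·∞ indeterminate form at x → -∞.
Rewrite the product as 3(-x)^3 / e^(-2x) (an ∞/∞ form) and apply L'Hôpital, or use the standard hierarchy e^(2|x|) ≫ |(-x)^3| as x → -∞.
The indeterminate product → 0, so the limit = -3.

Final answer: -3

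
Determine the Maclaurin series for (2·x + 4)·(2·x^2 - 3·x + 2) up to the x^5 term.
4·x^3 + 2·x^2 - 8·x + 8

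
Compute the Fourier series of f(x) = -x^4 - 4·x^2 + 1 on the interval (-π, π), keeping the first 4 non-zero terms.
(-32 + 8·π^2)·cos(x) + (-2·π^2 - 1)·cos(2·x) + (32/27 + 8·π^2/9)·cos(3·x) - π^4/5 - 4·π^2/3 + 1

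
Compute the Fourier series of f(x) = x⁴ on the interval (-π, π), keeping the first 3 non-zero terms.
(48 - 8·π^2)·cos(x) + (-3 + 2·π^2)·cos(2·x) + π^4/5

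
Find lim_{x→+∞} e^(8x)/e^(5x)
This is an ∞/∞ indeterminate form as x → +∞.
Rewrite e^(8x)/e^(5x) = e^((8−5)x) = e^(3x); the exponent coefficient is 3 > 0 so e^(3x) → ∞.
Limit = ∞.

Final answer: ∞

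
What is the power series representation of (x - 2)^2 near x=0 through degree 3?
x^2 - 4·x + 4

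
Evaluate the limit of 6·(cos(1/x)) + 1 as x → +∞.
Evaluate the dominant behaviour as x → +∞; each term tends to a finite value or vanishes.
Limit = 7.

Final answer: 7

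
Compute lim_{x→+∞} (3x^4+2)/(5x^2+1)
This is an ∞/∞ indeterminate form as x → +∞.
Divide numerator and denominator by x^4 and let the lower-order terms vanish; the numerator's degree 4 exceeds the denominator's degree 2, so the quotient diverges.
Limit = ∞.

Final answer: ∞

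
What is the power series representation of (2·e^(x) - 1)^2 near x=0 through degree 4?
5·x^4/2 + 14·x^3/3 + 6·x^2 + 4·x + 1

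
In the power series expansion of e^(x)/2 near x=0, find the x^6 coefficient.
Expand to order 6: e^(x)/2 = x^6/1440 + x^5/240 + x^4/48 + x^3/12 + x^2/4 + x/2 + 1/2 + O(x^7).
The coefficient of x^6 is 1/1440.

Final answer: 1/1440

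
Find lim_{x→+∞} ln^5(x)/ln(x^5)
This is an ∞/∞ indeterminate form as x → +∞.
Write ln(x^5) = 5·ln(x), reducing the quotient to ln^4(x)/5 → ∞.
Limit = ∞.

Final answer: ∞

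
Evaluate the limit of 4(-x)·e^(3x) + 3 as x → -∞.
The product is a 0·∞ indeterminate form at x → -∞.
Rewrite the product as 4(-x) / e^(-3x) (an ∞/∞ form) and apply L'Hôpital, or use the standard hierarchy e^(3|x|) ≫ |(-x)| as x → -∞.
The indeterminate product → 0, so the limit = 3.

Final answer: 3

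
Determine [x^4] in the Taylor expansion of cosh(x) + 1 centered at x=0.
Expand to order 4: cosh(x) + 1 = x^4/24 + x^2/2 + 2 + O(x^5).
The coefficient of x^4 is 1/24.

Final answer: 1/24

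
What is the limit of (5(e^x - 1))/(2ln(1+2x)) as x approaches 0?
Both numerator and denominator → 0 as x → 0; this is a 0/0 indeterminate form.
Expand each to leading order near x = 0: numerator ~ 5·x, denominator ~ 4·x.
The limit of the ratio is 5/4.

Final answer: 5/4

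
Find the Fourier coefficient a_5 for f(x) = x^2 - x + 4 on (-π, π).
a_5 = (1/π) ∫_{-π}^{π} f(x)·cos(5x) dx.
Evaluate the integral (use parity and integration by parts as needed): a_5 = -4/25.

Final answer: -4/25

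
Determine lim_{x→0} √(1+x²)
Direct substitution at x = 0 gives 1.

Final answer: 1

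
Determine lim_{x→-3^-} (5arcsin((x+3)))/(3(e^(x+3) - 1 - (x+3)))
Both numerator and denominator → 0 as x → -3^-; this is a 0/0 indeterminate form.
Expand each to leading order near x = -3: numerator ~ 5·(x + 3), denominator ~ 3·(x + 3)^2/2.
The limit of the ratio is -∞.

Final answer: -∞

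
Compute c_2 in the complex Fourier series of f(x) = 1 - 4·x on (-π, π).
Compute the real Fourier coefficients first: a_2 = 0, b_2 = 4.
Then c_2 = (a_2 − i·b_2)/2 = -2·i.

Final answer: -2·i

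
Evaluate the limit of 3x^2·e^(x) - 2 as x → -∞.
The product is a 0·∞ indeterminate form at x → -∞.
Rewrite the product as 3x^2 / e^(-x) (an ∞/∞ form) and apply L'Hôpital, or use the standard hierarchy e^(|x|) ≫ |x^2| as x → -∞.
The indeterminate product → 0, so the limit = -2.

Final answer: -2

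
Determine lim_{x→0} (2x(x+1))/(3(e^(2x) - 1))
Both numerator and denominator → 0 as x → 0; this is a 0/0 indeterminate form.
Expand each to leading order near x = 0: numerator ~ 2·x, denominator ~ 6·x.
The limit of the ratio is 1/3.

Final answer: 1/3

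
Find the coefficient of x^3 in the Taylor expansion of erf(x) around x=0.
Expand to order 3: erf(x) = -2·x^3/(3·√(π)) + 2·x/√(π) + O(x^4).
The coefficient of x^3 is -2/(3·√(π)).

Final answer: -2/(3·√(π))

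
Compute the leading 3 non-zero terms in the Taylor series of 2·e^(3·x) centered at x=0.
9·x^2 + 6·x + 2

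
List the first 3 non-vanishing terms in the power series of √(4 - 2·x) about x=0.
-x^2/16 - x/2 + 2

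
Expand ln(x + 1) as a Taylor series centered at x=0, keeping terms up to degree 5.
x^5/5 - x^4/4 + x^3/3 - x^2/2 + x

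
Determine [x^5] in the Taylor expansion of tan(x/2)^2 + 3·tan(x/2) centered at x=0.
Expand to order 5: tan(x/2)^2 + 3·tan(x/2) = x^5/80 + x^4/24 + x^3/8 + x^2/4 + 3·x/2 + O(x^6).
The coefficient of x^5 is 1/80.

Final answer: 1/80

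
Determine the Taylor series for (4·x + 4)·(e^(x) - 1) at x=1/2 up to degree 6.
-6 + 6·e^(1/2) + (-4 + 10·e^(1/2))·(x - 1/2) + 7·e^(1/2)·(x - 1/2)^2 + 3·e^(1/2)·(x - 1/2)^3 + 11·e^(1/2)·(x - 1/2)^4/12 + 13·e^(1/2)·(x - 1/2)^5/60 + e^(1/2)·(x - 1/2)^6/24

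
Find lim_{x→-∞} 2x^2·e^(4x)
This is a 0·∞ indeterminate form at x → -∞.
Rewrite the product as 2x^2 / e^(-4x) (an ∞/∞ form) and apply L'Hôpital, or use the standard hierarchy e^(4|x|) ≫ |x^2| as x → -∞.
The indeterminate product → 0, so the limit = 0.

Final answer: 0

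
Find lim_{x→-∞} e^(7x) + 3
Evaluate the dominant behaviour as x → -∞; each term tends to a finite value or vanishes.
Limit = 3.

Final answer: 3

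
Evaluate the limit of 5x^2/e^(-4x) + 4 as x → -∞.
The quotient is an ∞/∞ indeterminate form as x → -∞.
Compare growth rates of the dominant terms (exponentials ≫ polynomials ≫ logarithms), or apply L'Hôpital's rule; the quotient → 0.
Adding the constant: 0 + 4 = 4. Limit = 4.

Final answer: 4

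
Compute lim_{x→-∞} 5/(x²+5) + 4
Evaluate the dominant behaviour as x → -∞; each term tends to a finite value or vanishes.
Limit = 4.

Final answer: 4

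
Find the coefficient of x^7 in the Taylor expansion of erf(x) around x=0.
Expand to order 7: erf(x) = -x^7/(21·√(π)) + x^5/(5·√(π)) - 2·x^3/(3·√(π)) + 2·x/√(π) + O(x^8).
The coefficient of x^7 is -1/(21·√(π)).

Final answer: -1/(21·√(π))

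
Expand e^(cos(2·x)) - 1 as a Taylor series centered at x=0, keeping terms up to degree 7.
-124·e·x^6/45 + 8·e·x^4/3 - 2·e·x^2 - 1 + e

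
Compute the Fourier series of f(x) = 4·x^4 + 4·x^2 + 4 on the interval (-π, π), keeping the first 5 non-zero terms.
(176 - 32·π^2)·cos(x) + (-8 + 8·π^2)·cos(2·x) + (16/27 - 32·π^2/9)·cos(3·x) + (1/4 + 2·π^2)·cos(4·x) + 4 + 4·π^2/3 + 4·π^4/5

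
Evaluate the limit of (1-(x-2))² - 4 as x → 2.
Direct substitution at x = 2 gives -3.

Final answer: -3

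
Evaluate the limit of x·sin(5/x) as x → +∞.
As x → +∞: let u = 5/x → 0⁺; then x·sin(5/x) = 5·sin(u)/u → 5·1 = 5.
Limit = 5.

Final answer: 5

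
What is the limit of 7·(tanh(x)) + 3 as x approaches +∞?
Evaluate the dominant behaviour as x → +∞; each term tends to a finite value or vanishes.
Limit = 10.

Final answer: 10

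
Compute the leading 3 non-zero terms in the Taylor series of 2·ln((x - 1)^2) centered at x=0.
-4·x^3/3 - 2·x^2 - 4·x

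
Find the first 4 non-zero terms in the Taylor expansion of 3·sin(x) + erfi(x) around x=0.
x^7·(-1/1680 + 1/(21·√(π))) + x^5·(1/40 + 1/(5·√(π))) + x^3·(-1/2 + 2/(3·√(π))) + x·(2/√(π) + 3)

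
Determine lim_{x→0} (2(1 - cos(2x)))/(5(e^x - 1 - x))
Both numerator and denominator → 0 as x → 0; this is a 0/0 indeterminate form.
Expand each to leading order near x = 0: numerator ~ 4·x^2, denominator ~ 5·x^2/2.
The limit of the ratio is 8/5.

Final answer: 8/5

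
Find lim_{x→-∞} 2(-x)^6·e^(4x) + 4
The product is a 0·∞ indeterminate form at x → -∞.
Rewrite the product as 2(-x)^6 / e^(-4x) (an ∞/∞ form) and apply L'Hôpital, or use the standard hierarchy e^(4|x|) ≫ |(-x)^6| as x → -∞.
The indeterminate product → 0, so the limit = 4.

Final answer: 4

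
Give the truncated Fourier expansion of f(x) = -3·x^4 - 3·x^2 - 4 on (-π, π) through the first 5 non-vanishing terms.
(-132 + 24·π^2)·cos(x) + (6 - 6·π^2)·cos(2·x) + (-4/9 + 8·π^2/3)·cos(3·x) + (-3·π^2/2 - 3/16)·cos(4·x) - 3·π^4/5 - π^2 - 4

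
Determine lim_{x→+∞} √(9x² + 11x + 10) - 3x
As x → +∞: multiply by the conjugate to get (11x+10)/(√(9x²+11x+10)+3x); the denominator ~ 6x, so the limit is 11/6.
Limit = 11/6.

Final answer: 11/6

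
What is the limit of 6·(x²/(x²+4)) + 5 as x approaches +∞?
Evaluate the dominant behaviour as x → +∞; each term tends to a finite value or vanishes.
Limit = 11.

Final answer: 11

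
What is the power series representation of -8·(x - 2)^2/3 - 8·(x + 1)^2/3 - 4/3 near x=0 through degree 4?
-16·x^2/3 + 16·x/3 - 44/3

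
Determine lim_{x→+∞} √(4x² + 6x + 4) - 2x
As x → +∞: multiply by the conjugate to get (6x+4)/(√(4x²+6x+4)+2x); the denominator ~ 4x, so the limit is 6/4 = 3/2.
Limit = 3/2.

Final answer: 3/2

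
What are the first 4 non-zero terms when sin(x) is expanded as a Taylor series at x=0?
-x^7/5040 + x^5/120 - x^3/6 + x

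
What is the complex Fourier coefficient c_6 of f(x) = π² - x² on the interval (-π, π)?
Compute the real Fourier coefficients first: a_6 = -1/9, b_6 = 0.
Then c_6 = (a_6 − i·b_6)/2 = -1/18.

Final answer: -1/18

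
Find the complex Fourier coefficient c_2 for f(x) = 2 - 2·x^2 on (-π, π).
Compute the real Fourier coefficients first: a_2 = -2, b_2 = 0.
Then c_2 = (a_2 − i·b_2)/2 = -1.

Final answer: -1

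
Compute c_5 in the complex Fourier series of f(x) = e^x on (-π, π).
Compute the real Fourier coefficients first: a_5 = (1 - e^(2·π))·e^(-π)/(26·π), b_5 = (-5 + 5·e^(2·π))·e^(-π)/(26·π).
Then c_5 = (a_5 − i·b_5)/2 = -e^(π)/(52·π) + e^(-π)/(52·π) - 5·i·e^(π)/(52·π) + 5·i·e^(-π)/(52·π).

Final answer: -e^(π)/(52·π) + e^(-π)/(52·π) - 5·i·e^(π)/(52·π) + 5·i·e^(-π)/(52·π)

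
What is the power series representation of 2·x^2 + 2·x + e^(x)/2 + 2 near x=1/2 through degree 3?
e^(1/2)/2 + 7/2 + (e^(1/2)/2 + 4)·(x - 1/2) + (e^(1/2)/4 + 2)·(x - 1/2)^2 + e^(1/2)·(x - 1/2)^3/12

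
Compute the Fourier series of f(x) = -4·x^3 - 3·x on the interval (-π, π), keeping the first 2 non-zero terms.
(42 - 8·π^2)·sin(x) + (-3 + 4·π^2)·sin(2·x)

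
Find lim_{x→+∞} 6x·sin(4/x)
As x → +∞: let u = 4/x → 0⁺; then 6·x·sin(4/x) = 6·4·sin(u)/u → 6·4·1 = 24.
Limit = 24.

Final answer: 24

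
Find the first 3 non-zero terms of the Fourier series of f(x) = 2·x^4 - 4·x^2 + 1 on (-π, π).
(112 - 16·π^2)·cos(x) + (-10 + 4·π^2)·cos(2·x) - 4·π^2/3 + 1 + 2·π^4/5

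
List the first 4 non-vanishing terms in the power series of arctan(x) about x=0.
-x^7/7 + x^5/5 - x^3/3 + x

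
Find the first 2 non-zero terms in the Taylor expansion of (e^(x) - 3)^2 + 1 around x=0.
5 - 4·x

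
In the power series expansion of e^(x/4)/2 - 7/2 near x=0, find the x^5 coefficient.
Expand to order 5: e^(x/4)/2 - 7/2 = x^5/245760 + x^4/12288 + x^3/768 + x^2/64 + x/8 - 3 + O(x^6).
The coefficient of x^5 is 1/245760.

Final answer: 1/245760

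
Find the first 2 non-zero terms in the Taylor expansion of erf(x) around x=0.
-2·x^3/(3·√(π)) + 2·x/√(π)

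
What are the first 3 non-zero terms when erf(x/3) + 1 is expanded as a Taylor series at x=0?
-2·x^3/(81·√(π)) + 2·x/(3·√(π)) + 1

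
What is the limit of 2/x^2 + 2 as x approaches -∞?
Evaluate the dominant behaviour as x → -∞; each term tends to a finite value or vanishes.
Limit = 2.

Final answer: 2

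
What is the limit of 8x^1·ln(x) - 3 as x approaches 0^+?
The product is a 0·∞ indeterminate form at x → 0⁺.
Rewrite the product as 8·ln(x) / x^(-1) and apply L'Hôpital, or use the standard hierarchy x^(-1) ≫ |ln x| as x → 0⁺.
The indeterminate product → 0, so the limit = -3.

Final answer: -3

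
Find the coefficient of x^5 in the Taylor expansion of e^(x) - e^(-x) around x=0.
Expand to order 5: e^(x) - e^(-x) = x^5/60 + x^3/3 + 2·x + O(x^6).
The coefficient of x^5 is 1/60.

Final answer: 1/60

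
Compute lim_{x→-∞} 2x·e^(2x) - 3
The product is a 0·∞ indeterminate form at x → -∞.
Rewrite the product as 2x / e^(-2x) (an ∞/∞ form) and apply L'Hôpital, or use the standard hierarchy e^(2|x|) ≫ |x| as x → -∞.
The indeterminate product → 0, so the limit = -3.

Final answer: -3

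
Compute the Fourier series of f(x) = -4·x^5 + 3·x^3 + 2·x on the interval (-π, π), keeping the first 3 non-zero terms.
(-992 - 8·π^4 + 166·π^2)·sin(x) + (-23·π^2 + 65/2 + 4·π^4)·sin(2·x) + (-8·π^4/3 - 320/81 + 214·π^2/27)·sin(3·x)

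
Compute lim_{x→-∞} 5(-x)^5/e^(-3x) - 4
The quotient is an ∞/∞ indeterminate form as x → -∞.
Compare growth rates of the dominant terms (exponentials ≫ polynomials ≫ logarithms), or apply L'Hôpital's rule; the quotient → 0.
Adding the constant: 0 - 4 = -4. Limit = -4.

Final answer: -4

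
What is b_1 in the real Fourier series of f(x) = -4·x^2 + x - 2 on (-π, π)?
b_1 = (1/π) ∫_{-π}^{π} f(x)·sin(1x) dx.
Evaluate the integral (use parity and integration by parts as needed): b_1 = 2.

Final answer: 2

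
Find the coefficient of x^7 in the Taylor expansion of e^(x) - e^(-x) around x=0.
Expand to order 7: e^(x) - e^(-x) = x^7/2520 + x^5/60 + x^3/3 + 2·x + O(x^8).
The coefficient of x^7 is 1/2520.

Final answer: 1/2520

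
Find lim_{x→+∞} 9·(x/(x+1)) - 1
Evaluate the dominant behaviour as x → +∞; each term tends to a finite value or vanishes.
Limit = 8.

Final answer: 8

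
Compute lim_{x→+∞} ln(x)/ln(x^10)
This is an ∞/∞ indeterminate form as x → +∞.
Write ln(x^10) = 10·ln(x), reducing the quotient to 1/10.
Limit = 1/10.

Final answer: 1/10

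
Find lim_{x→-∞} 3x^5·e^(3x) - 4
The product is a 0·∞ indeterminate form at x → -∞.
Rewrite the product as 3x^5 / e^(-3x) (an ∞/∞ form) and apply L'Hôpital, or use the standard hierarchy e^(3|x|) ≫ |x^5| as x → -∞.
The indeterminate product → 0, so the limit = -4.

Final answer: -4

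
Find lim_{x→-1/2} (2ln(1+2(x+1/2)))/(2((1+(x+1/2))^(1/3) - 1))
Both numerator and denominator → 0 as x → -1/2; this is a 0/0 indeterminate form.
Expand each to leading order near x = -1/2: numerator ~ 4·(x + 1/2), denominator ~ 2·(x + 1/2)/3.
The limit of the ratio is 6.

Final answer: 6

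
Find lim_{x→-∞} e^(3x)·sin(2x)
Evaluate the dominant behaviour as x → -∞; each term tends to a finite value or vanishes.
Limit = 0.

Final answer: 0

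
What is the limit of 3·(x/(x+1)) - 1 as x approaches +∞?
Evaluate the dominant behaviour as x → +∞; each term tends to a finite value or vanishes.
Limit = 2.

Final answer: 2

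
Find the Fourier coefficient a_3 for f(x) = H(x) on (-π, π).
a_3 = (1/π) ∫_{-π}^{π} f(x)·cos(3x) dx.
Evaluate the integral (use parity and integration by parts as needed): a_3 = 0.

Final answer: 0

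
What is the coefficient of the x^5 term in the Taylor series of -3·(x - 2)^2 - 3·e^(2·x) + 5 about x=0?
Expand to order 5: -3·(x - 2)^2 - 3·e^(2·x) + 5 = -4·x^5/5 - 2·x^4 - 4·x^3 - 9·x^2 + 6·x - 10 + O(x^6).
The coefficient of x^5 is -4/5.

Final answer: -4/5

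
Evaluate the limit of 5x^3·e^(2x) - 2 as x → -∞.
The product is a 0·∞ indeterminate form at x → -∞.
Rewrite the product as 5x^3 / e^(-2x) (an ∞/∞ form) and apply L'Hôpital, or use the standard hierarchy e^(2|x|) ≫ |x^3| as x → -∞.
The indeterminate product → 0, so the limit = -2.

Final answer: -2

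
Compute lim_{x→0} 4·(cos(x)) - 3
Direct substitution at x = 0 gives 1.

Final answer: 1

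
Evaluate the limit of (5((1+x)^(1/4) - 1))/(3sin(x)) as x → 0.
Both numerator and denominator → 0 as x → 0; this is a 0/0 indeterminate form.
Expand each to leading order near x = 0: numerator ~ 5·x/4, denominator ~ 3·x.
The limit of the ratio is 5/12.

Final answer: 5/12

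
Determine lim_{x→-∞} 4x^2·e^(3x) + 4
The product is a 0·∞ indeterminate form at x → -∞.
Rewrite the product as 4x^2 / e^(-3x) (an ∞/∞ form) and apply L'Hôpital, or use the standard hierarchy e^(3|x|) ≫ |x^2| as x → -∞.
The indeterminate product → 0, so the limit = 4.

Final answer: 4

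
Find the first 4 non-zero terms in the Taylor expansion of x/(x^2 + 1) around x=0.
-x^7 + x^5 - x^3 + x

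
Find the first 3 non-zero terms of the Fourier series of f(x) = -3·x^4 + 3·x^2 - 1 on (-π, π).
(-156 + 24·π^2)·cos(x) + (12 - 6·π^2)·cos(2·x) - 3·π^4/5 - 1 + π^2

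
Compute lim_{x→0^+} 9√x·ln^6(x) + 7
The product is a 0·∞ indeterminate form at x → 0⁺.
Rewrite the product as 9·ln^6(x) / x^(-1/2) and apply L'Hôpital, or use the standard hierarchy x^(-1/2) ≫ |ln x|^6 as x → 0⁺.
The indeterminate product → 0, so the limit = 7.

Final answer: 7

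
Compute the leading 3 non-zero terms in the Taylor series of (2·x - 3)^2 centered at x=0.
4·x^2 - 12·x + 9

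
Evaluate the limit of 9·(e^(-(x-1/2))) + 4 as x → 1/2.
Direct substitution at x = 1/2 gives 13.

Final answer: 13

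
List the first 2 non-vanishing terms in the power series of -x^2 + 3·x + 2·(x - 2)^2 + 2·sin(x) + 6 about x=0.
14 - 3·x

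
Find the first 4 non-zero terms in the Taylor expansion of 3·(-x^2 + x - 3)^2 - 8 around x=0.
-6·x^3 + 21·x^2 - 18·x + 19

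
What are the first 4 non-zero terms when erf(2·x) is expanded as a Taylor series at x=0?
-128·x^7/(21·√(π)) + 32·x^5/(5·√(π)) - 16·x^3/(3·√(π)) + 4·x/√(π)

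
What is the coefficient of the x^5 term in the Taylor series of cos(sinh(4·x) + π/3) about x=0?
Expand to order 5: cos(sinh(4·x) + π/3) = 512·√(3)·x^5/15 - 16·x^4 - 4·x^2 - 2·√(3)·x + 1/2 + O(x^6).
The coefficient of x^5 is 512·√(3)/15.

Final answer: 512·√(3)/15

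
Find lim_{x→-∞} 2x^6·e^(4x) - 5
The product is a 0·∞ indeterminate form at x → -∞.
Rewrite the product as 2x^6 / e^(-4x) (an ∞/∞ form) and apply L'Hôpital, or use the standard hierarchy e^(4|x|) ≫ |x^6| as x → -∞.
The indeterminate product → 0, so the limit = -5.

Final answer: -5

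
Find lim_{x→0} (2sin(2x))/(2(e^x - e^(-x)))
Both numerator and denominator → 0 as x → 0; this is a 0/0 indeterminate form.
Expand each to leading order near x = 0: numerator ~ 4·x, denominator ~ 4·x.
The limit of the ratio is 1.

Final answer: 1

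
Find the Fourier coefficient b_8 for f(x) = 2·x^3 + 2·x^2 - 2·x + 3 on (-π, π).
b_8 = (1/π) ∫_{-π}^{π} f(x)·sin(8x) dx.
Evaluate the integral (use parity and integration by parts as needed): b_8 = 35/64 - π^2/2.

Final answer: 35/64 - π^2/2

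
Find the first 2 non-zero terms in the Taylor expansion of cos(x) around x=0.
1 - x^2/2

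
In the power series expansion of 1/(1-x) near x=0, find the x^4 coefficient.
Expand to order 4: 1/(1-x) = x^4 + x^3 + x^2 + x + 1 + O(x^5).
The coefficient of x^4 is 1.

Final answer: 1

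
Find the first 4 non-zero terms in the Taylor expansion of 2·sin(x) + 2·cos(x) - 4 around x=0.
-x^3/3 - x^2 + 2·x - 2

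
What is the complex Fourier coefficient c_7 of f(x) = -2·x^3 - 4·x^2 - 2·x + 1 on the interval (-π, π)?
Compute the real Fourier coefficients first: a_7 = 16/49, b_7 = -4·π^2/7 - 172/343.
Then c_7 = (a_7 − i·b_7)/2 = 8/49 + 86·i/343 + 2·i·π^2/7.

Final answer: 8/49 + 86·i/343 + 2·i·π^2/7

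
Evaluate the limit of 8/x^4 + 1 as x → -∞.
Evaluate the dominant behaviour as x → -∞; each term tends to a finite value or vanishes.
Limit = 1.

Final answer: 1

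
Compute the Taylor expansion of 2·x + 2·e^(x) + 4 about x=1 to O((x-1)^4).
2·e + 6 + (2 + 2·e)·(x - 1) + e·(x - 1)^2 + e·(x - 1)^3/3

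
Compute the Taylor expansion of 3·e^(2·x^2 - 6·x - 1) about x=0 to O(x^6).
-2232·x^5·e^(-1)/5 + 276·x^4·e^(-1) - 144·x^3·e^(-1) + 60·x^2·e^(-1) - 18·x·e^(-1) + 3·e^(-1)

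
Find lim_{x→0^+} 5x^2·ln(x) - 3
The product is a 0·∞ indeterminate form at x → 0⁺.
Rewrite the product as 5·ln(x) / x^(-2) and apply L'Hôpital, or use the standard hierarchy x^(-2) ≫ |ln x| as x → 0⁺.
The indeterminate product → 0, so the limit = -3.

Final answer: -3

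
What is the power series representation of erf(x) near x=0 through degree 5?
x^5/(5·√(π)) - 2·x^3/(3·√(π)) + 2·x/√(π)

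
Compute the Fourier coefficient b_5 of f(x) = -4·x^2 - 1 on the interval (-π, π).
b_5 = (1/π) ∫_{-π}^{π} f(x)·sin(5x) dx.
Evaluate the integral (use parity and integration by parts as needed): b_5 = 0.

Final answer: 0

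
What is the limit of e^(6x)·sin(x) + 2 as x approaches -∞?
Evaluate the dominant behaviour as x → -∞; each term tends to a finite value or vanishes.
Limit = 2.

Final answer: 2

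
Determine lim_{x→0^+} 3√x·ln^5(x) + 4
The product is a 0·∞ indeterminate form at x → 0⁺.
Rewrite the product as 3·ln^5(x) / x^(-1/2) and apply L'Hôpital, or use the standard hierarchy x^(-1/2) ≫ |ln x|^5 as x → 0⁺.
The indeterminate product → 0, so the limit = 4.

Final answer: 4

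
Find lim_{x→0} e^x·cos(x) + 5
Direct substitution at x = 0 gives 6.

Final answer: 6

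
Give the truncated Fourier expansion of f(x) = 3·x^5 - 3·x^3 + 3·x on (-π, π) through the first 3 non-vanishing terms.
(-126·π^2 + 6·π^4 + 762)·sin(x) + (-3·π^4 - 30 + 18·π^2)·sin(2·x) + (-58·π^2/9 + 170/27 + 2·π^4)·sin(3·x)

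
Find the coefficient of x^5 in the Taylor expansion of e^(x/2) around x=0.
Expand to order 5: e^(x/2) = x^5/3840 + x^4/384 + x^3/48 + x^2/8 + x/2 + 1 + O(x^6).
The coefficient of x^5 is 1/3840.

Final answer: 1/3840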